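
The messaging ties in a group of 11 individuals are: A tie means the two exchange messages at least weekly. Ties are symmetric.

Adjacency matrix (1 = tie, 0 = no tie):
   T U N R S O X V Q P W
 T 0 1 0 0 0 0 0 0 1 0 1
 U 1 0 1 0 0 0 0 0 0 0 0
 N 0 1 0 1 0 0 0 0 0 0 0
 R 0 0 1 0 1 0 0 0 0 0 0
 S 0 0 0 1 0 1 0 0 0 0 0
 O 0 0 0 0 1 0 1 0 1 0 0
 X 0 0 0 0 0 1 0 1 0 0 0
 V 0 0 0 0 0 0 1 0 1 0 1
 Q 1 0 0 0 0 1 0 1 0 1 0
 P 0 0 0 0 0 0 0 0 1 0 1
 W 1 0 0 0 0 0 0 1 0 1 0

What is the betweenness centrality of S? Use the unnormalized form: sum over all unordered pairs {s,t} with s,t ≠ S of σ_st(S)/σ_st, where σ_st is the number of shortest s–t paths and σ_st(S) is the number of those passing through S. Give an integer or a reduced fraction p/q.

7

Pairs whose geodesics pass through S — N–O: 1; N–X: 1; R–O: 1; R–X: 1; R–V: 2/2; R–Q: 1; R–P: 1.
All other pairs contribute 0.
Summing the contributions gives betweenness(S) = 7.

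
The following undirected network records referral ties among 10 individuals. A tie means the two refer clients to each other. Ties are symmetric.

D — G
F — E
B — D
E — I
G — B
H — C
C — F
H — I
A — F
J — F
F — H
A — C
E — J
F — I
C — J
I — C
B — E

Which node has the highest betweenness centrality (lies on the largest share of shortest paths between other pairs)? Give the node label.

E

Unnormalized betweenness of each node: A:0, B:14, C:7/3, D:0, E:55/3, F:29/3, G:0, H:0, I:10/3, J:4/3.
E has the largest value, 55/3, making it the main broker — the node through which the most shortest paths run.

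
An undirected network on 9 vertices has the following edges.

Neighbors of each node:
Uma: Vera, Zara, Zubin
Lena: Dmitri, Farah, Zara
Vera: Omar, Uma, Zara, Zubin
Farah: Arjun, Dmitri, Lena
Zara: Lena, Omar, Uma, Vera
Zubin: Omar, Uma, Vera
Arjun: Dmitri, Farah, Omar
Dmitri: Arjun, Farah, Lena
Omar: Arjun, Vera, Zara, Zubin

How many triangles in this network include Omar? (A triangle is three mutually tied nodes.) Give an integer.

2

Omar's neighbors: Arjun, Vera, Zara, and Zubin.
Neighbor pairs that are themselves tied: Omar–Vera–Zara; Omar–Vera–Zubin. Each forms one triangle with Omar, for 2 in total.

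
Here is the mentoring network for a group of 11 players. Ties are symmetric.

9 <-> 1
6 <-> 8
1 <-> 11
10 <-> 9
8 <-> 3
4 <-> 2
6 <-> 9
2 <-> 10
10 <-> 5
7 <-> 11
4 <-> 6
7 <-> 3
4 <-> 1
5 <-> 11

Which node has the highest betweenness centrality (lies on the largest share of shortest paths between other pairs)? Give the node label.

Unnormalized betweenness of each node: 1:7, 2:3/2, 3:7/2, 4:13/2, 5:7/2, 6:19/2, 7:5, 8:11/2, 9:13/2, 10:6, 11:21/2.
11 has the largest value, 21/2, making it the main broker — the node through which the most shortest paths run.

11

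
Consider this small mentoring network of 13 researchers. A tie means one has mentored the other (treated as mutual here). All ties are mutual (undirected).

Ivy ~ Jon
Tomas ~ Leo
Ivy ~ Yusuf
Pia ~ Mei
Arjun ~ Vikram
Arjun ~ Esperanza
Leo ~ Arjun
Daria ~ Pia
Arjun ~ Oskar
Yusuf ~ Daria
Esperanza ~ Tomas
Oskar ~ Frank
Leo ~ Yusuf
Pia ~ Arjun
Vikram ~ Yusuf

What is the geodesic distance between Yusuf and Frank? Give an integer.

One shortest route is Yusuf – Leo – Arjun – Oskar – Frank, which uses 4 edges, and at distance 3 from Yusuf we only reach {Esperanza, Mei, Oskar}, which does not include Frank. So d(Yusuf,Frank) = 4.

4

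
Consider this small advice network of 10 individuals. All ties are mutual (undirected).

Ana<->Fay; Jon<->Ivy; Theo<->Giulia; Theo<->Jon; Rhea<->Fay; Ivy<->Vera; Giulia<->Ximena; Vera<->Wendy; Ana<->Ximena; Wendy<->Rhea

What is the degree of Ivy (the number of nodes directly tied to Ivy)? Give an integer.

Ivy is directly tied to Jon and Vera. That is 2 neighbors, so the degree of Ivy is 2.

2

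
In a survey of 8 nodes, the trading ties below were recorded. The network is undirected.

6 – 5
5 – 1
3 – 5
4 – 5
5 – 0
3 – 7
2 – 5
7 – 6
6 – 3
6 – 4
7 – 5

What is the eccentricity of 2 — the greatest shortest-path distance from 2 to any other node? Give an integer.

2

Distances from 2: 0:2, 1:2, 3:2, 4:2, 5:1, 6:2, 7:2.
The largest is 2 (to 3, 6, 4, 1, 7, and 0), so the eccentricity of 2 is 2.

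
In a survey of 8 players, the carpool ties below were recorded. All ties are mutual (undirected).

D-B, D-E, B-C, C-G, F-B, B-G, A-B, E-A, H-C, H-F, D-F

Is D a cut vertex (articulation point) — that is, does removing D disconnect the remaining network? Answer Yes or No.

No

Even without D, every remaining node can still reach every other (the residual graph is connected), so D is not a cut vertex.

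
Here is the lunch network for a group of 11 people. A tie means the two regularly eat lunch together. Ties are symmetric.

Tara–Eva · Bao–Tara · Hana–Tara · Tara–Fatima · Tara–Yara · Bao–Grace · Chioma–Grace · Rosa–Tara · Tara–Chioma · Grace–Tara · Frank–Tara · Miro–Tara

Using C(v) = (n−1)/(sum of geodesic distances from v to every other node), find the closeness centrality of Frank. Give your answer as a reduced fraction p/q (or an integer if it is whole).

10/19

Distances from Frank: Bao:2, Chioma:2, Eva:2, Fatima:2, Grace:2, Hana:2, Miro:2, Rosa:2, Tara:1, Yara:2. Sum = 19.
n = 11, so closeness = 10/19.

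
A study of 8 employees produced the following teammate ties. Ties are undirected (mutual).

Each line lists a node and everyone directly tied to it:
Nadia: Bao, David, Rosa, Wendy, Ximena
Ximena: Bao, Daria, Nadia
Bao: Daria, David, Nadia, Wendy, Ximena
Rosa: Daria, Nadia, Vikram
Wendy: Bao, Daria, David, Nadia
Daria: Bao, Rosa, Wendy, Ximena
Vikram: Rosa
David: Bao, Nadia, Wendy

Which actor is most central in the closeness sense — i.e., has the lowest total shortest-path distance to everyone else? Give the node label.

Nadia

Farness (sum of distances to all others) for each node — Bao:10, Daria:10, David:12, Nadia:9, Rosa:11, Vikram:17, Wendy:11, Ximena:12.
The smallest farness is 9, for Nadia, so Nadia has the highest closeness.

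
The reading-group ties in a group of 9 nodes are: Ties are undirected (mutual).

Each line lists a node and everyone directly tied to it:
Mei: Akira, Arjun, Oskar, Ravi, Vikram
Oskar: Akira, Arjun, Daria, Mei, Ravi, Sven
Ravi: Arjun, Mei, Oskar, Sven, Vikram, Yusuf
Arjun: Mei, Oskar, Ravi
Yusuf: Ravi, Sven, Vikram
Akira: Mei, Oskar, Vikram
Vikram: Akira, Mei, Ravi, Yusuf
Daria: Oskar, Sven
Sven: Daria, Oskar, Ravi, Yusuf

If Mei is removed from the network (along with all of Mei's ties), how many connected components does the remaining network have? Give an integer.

1

Mei's neighbors (Akira, Arjun, Oskar, Ravi, and Vikram) remain reachable from one another through other ties, so the rest of the network stays in one piece.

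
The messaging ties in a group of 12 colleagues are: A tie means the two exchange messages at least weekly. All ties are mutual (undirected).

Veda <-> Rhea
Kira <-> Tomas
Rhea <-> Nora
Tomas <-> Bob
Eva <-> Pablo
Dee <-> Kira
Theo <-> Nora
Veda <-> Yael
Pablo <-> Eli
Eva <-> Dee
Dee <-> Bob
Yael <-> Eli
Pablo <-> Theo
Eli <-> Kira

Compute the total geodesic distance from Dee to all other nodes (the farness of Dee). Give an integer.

28

Distances from Dee: Bob:1, Eli:2, Eva:1, Kira:1, Nora:4, Pablo:2, Rhea:5, Theo:3, Tomas:2, Veda:4, Yael:3.
Sum = 1 + 2 + 1 + 1 + 4 + 2 + 5 + 3 + 2 + 4 + 3 = 28.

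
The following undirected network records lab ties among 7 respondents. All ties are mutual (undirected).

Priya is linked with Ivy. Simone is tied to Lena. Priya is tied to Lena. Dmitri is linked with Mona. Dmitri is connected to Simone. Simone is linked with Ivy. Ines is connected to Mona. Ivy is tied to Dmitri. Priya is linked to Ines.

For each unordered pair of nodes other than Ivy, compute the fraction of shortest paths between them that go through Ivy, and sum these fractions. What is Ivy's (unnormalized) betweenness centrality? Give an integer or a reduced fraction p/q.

Pairs whose geodesics pass through Ivy — Priya–Dmitri: 1; Priya–Simone: 1/2; Ines–Simone: 1/3.
All other pairs contribute 0.
Summing the contributions gives betweenness(Ivy) = 11/6.

11/6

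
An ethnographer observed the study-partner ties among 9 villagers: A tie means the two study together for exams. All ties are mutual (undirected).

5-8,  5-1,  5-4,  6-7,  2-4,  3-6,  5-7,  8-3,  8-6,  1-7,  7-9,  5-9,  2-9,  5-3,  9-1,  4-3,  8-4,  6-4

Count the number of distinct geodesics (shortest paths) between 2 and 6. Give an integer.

1

The shortest distance is 2, and the only length-2 path is 2–4–6. So there is exactly 1 shortest path.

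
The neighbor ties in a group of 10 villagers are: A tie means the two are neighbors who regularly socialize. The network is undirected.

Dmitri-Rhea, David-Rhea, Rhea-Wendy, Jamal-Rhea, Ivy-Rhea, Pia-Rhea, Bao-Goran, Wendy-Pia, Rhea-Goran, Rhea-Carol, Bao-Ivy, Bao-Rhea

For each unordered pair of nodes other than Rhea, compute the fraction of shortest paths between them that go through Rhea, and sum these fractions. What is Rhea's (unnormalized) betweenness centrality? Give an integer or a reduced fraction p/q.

65/2

Pairs whose geodesics pass through Rhea — Carol–Wendy: 1; Carol–Goran: 1; Carol–Ivy: 1; Carol–David: 1; Carol–Jamal: 1; Carol–Pia: 1; Carol–Dmitri: 1; Carol–Bao: 1; Wendy–Goran: 1; Wendy–Ivy: 1; Wendy–David: 1; Wendy–Jamal: 1; Wendy–Dmitri: 1; Wendy–Bao: 1 … (+19 more pairs).
All other pairs contribute 0.
Summing the contributions gives betweenness(Rhea) = 65/2.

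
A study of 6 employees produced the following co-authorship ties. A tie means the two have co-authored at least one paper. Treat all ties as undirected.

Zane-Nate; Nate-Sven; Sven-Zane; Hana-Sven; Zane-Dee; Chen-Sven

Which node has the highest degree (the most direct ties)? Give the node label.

Sven

Degrees — Chen:1, Dee:1, Hana:1, Nate:2, Sven:4, Zane:3.
The maximum is 4, attained only by Sven.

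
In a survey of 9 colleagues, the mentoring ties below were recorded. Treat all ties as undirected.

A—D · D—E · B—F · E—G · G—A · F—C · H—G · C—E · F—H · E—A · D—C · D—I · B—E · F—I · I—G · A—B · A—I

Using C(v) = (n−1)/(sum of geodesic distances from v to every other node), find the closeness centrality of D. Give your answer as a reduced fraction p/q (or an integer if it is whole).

8/13

Distances from D: A:1, B:2, C:1, E:1, F:2, G:2, H:3, I:1. Sum = 13.
n = 9, so closeness = 8/13.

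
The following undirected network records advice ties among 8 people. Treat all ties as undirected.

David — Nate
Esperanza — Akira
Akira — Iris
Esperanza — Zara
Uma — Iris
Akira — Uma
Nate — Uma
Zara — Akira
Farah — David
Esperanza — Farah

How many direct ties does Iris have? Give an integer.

2

Iris is directly tied to Akira and Uma. That is 2 neighbors, so the degree of Iris is 2.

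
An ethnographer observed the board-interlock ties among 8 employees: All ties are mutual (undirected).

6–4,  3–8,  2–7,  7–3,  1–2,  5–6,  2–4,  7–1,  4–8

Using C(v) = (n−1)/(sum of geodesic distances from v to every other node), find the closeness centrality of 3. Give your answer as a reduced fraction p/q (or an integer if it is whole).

7/15

Distances from 3: 1:2, 2:2, 4:2, 5:4, 6:3, 7:1, 8:1. Sum = 15.
n = 8, so closeness = 7/15.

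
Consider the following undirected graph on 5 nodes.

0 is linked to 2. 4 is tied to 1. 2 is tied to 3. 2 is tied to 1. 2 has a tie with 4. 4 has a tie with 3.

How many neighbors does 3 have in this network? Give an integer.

2

3 is directly tied to 2 and 4. That is 2 neighbors, so the degree of 3 is 2.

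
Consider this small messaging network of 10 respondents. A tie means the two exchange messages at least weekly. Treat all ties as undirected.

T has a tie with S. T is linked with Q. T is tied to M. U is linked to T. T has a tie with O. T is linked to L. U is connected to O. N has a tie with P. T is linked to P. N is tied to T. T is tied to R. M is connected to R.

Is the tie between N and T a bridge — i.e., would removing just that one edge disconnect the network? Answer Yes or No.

No

Even without that edge, N still reaches T via N – P – T, so the network stays connected. Not a bridge.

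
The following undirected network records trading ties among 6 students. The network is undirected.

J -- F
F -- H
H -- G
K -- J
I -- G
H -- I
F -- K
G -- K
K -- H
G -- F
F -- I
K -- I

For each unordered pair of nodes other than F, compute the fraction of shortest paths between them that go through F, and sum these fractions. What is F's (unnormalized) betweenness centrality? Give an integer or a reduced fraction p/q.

Pairs whose geodesics pass through F — I–J: 1/2; J–G: 1/2; J–H: 1/2.
All other pairs contribute 0.
Summing the contributions gives betweenness(F) = 3/2.

3/2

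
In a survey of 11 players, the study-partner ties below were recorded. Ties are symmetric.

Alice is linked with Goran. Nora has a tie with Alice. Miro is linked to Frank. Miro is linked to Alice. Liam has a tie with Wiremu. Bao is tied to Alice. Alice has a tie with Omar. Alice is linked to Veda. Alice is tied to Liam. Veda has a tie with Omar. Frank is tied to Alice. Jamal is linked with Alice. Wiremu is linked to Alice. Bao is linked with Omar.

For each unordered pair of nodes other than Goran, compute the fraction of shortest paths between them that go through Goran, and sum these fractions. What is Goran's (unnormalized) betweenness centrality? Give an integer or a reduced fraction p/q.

0

No shortest path between any pair of other nodes passes through Goran.
Summing the contributions gives betweenness(Goran) = 0.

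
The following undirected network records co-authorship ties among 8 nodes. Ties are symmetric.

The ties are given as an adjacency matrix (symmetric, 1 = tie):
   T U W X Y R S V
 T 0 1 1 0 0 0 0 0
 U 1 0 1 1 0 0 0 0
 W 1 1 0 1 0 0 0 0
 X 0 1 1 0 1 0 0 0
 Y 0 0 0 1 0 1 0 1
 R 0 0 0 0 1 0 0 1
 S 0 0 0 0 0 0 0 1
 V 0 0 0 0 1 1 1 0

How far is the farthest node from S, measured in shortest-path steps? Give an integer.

5

Distances from S: R:2, T:5, U:4, V:1, W:4, X:3, Y:2.
The largest is 5 (to T), so the eccentricity of S is 5.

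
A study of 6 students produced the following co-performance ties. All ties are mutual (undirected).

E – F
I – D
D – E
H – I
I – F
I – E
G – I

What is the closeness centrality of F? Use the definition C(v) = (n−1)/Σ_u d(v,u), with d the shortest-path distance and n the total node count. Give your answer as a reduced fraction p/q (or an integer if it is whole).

5/8

Distances from F: D:2, E:1, G:2, H:2, I:1. Sum = 8.
n = 6, so closeness = 5/8.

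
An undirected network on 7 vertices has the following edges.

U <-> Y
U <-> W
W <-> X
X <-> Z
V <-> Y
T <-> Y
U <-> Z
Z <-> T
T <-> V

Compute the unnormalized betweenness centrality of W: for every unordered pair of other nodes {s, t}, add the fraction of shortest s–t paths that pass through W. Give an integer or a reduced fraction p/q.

Pairs whose geodesics pass through W — X–U: 1/2; X–Y: 1/3.
All other pairs contribute 0.
Summing the contributions gives betweenness(W) = 5/6.

5/6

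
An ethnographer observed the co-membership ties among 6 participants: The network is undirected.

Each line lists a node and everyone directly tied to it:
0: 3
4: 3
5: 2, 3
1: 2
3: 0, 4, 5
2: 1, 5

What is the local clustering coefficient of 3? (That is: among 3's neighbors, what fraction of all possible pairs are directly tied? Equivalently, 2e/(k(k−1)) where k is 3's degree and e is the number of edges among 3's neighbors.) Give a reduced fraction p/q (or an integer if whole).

0

3's neighbors: 0, 4, and 5 (k = 3).
Possible neighbor pairs: C(3,2) = 3. Edges among them: none → e = 0.
Clustering(3) = 0/3 = 0.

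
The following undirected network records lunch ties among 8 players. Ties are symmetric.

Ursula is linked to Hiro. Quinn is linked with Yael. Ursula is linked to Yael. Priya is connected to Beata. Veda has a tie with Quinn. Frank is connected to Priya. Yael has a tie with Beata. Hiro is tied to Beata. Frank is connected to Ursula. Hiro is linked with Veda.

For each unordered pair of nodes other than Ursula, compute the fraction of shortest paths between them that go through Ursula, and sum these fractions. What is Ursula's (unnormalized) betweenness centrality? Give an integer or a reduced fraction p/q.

Pairs whose geodesics pass through Ursula — Yael–Hiro: 1/2; Yael–Frank: 1; Quinn–Frank: 1; Veda–Frank: 1; Hiro–Frank: 1.
All other pairs contribute 0.
Summing the contributions gives betweenness(Ursula) = 9/2.

9/2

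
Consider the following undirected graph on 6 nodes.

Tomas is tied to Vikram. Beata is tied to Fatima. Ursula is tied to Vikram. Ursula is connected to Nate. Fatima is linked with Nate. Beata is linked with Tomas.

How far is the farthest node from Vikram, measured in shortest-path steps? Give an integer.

Distances from Vikram: Beata:2, Fatima:3, Nate:2, Tomas:1, Ursula:1.
The largest is 3 (to Fatima), so the eccentricity of Vikram is 3.

3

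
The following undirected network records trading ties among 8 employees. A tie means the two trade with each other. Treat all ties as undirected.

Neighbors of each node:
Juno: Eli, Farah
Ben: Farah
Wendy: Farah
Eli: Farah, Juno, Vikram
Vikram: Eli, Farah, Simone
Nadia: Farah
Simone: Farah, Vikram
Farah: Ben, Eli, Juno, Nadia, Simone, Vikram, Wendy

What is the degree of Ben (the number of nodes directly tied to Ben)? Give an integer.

Ben is directly tied to Farah. That is 1 neighbor, so the degree of Ben is 1.

1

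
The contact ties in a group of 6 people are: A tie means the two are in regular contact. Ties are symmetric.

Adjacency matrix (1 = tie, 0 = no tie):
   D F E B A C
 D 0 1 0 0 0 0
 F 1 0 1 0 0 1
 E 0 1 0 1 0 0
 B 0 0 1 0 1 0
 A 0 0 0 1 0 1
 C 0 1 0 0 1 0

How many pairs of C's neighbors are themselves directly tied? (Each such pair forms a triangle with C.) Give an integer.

0

C's neighbors are A and F, but none of them are tied to each other, so no triangle contains C.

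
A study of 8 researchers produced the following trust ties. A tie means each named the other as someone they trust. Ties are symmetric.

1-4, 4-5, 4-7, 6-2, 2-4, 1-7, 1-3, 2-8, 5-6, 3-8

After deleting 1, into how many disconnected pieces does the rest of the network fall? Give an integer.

1

1's neighbors (3, 4, and 7) remain reachable from one another through other ties, so the rest of the network stays in one piece.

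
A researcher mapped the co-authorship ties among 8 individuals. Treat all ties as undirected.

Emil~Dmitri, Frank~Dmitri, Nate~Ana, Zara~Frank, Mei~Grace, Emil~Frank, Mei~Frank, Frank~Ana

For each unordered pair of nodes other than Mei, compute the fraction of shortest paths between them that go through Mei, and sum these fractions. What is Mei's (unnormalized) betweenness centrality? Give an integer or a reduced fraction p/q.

6

Pairs whose geodesics pass through Mei — Zara–Grace: 1; Grace–Nate: 1; Grace–Emil: 1; Grace–Dmitri: 1; Grace–Frank: 1; Grace–Ana: 1.
All other pairs contribute 0.
Summing the contributions gives betweenness(Mei) = 6.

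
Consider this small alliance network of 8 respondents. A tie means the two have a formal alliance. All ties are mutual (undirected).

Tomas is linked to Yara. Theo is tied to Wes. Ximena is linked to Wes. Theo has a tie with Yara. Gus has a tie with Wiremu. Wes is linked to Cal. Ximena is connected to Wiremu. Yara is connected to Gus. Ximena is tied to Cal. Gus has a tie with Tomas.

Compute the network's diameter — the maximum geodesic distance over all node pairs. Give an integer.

4

Eccentricity of each node (its greatest distance to any other): Cal:4, Gus:3, Theo:3, Tomas:4, Wes:3, Wiremu:3, Ximena:3, Yara:3.
The maximum eccentricity is 4, realized for instance by the pair Cal–Tomas via Cal – Ximena – Wiremu – Gus – Tomas. So the diameter is 4.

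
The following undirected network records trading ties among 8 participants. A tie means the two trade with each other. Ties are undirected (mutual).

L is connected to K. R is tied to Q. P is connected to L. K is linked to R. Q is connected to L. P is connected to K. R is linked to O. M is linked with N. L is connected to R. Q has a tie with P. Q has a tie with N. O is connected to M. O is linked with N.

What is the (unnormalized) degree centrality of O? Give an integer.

3

O is directly tied to M, N, and R. That is 3 neighbors, so the degree of O is 3.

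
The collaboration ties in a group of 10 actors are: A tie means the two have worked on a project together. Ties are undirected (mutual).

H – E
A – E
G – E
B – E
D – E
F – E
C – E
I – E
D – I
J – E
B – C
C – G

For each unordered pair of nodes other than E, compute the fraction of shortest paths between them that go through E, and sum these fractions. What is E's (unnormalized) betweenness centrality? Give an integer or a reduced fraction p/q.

Pairs whose geodesics pass through E — B–G: 1/2; B–A: 1; B–F: 1; B–H: 1; B–J: 1; B–I: 1; B–D: 1; G–A: 1; G–F: 1; G–H: 1; G–J: 1; G–I: 1; G–D: 1; A–C: 1 … (+19 more pairs).
All other pairs contribute 0.
Summing the contributions gives betweenness(E) = 65/2.

65/2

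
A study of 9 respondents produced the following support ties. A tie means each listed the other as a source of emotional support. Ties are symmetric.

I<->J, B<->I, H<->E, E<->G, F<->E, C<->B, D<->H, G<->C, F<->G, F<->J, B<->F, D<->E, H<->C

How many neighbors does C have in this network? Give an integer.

3

C is directly tied to B, G, and H. That is 3 neighbors, so the degree of C is 3.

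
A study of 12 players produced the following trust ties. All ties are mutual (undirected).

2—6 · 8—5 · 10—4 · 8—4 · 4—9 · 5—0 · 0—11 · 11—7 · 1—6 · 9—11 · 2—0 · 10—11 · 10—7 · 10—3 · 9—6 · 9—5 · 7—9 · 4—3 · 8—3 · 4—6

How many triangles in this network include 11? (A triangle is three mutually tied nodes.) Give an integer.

11's neighbors: 0, 7, 9, and 10.
Neighbor pairs that are themselves tied: 11–7–9; 11–7–10. Each forms one triangle with 11, for 2 in total.

2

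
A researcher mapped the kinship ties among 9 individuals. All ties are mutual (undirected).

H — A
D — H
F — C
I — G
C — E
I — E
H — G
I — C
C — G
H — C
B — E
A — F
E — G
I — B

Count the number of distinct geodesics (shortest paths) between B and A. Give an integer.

6

The shortest distance is 4. The length-4 paths are: B–E–G–H–A; B–I–G–H–A; B–I–C–H–A; B–E–C–H–A; B–I–C–F–A; B–E–C–F–A.
That gives 6 distinct shortest paths.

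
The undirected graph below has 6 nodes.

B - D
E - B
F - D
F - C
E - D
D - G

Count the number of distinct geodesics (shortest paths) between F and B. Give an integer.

1

The shortest distance is 2, and the only length-2 path is F–D–B. So there is exactly 1 shortest path.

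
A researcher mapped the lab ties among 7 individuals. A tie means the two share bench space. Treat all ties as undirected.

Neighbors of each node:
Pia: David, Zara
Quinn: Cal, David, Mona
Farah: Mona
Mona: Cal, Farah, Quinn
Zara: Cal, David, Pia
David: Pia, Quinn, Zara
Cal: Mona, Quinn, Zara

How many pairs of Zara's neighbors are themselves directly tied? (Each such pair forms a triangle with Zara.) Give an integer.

Zara's neighbors: Cal, David, and Pia.
Neighbor pairs that are themselves tied: Zara–David–Pia. Each forms one triangle with Zara, for 1 in total.

1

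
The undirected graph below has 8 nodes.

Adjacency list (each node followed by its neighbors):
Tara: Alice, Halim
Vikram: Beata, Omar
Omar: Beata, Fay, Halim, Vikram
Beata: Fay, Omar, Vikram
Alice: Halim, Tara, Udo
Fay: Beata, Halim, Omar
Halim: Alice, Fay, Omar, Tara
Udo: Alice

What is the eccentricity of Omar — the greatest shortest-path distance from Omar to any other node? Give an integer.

Distances from Omar: Alice:2, Beata:1, Fay:1, Halim:1, Tara:2, Udo:3, Vikram:1.
The largest is 3 (to Udo), so the eccentricity of Omar is 3.

3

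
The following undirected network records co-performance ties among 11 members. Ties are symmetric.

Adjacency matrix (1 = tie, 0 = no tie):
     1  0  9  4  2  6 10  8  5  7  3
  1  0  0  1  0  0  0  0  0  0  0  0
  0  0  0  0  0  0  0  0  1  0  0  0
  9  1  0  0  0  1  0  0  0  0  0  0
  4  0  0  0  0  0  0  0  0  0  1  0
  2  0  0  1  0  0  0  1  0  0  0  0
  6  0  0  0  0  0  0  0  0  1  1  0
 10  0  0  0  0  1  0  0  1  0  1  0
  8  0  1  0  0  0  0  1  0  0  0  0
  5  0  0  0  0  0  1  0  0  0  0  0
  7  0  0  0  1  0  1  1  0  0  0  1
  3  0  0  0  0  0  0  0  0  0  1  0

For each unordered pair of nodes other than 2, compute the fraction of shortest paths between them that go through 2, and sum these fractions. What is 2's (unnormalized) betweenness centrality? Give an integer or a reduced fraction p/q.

Pairs whose geodesics pass through 2 — 1–0: 1; 1–4: 1; 1–6: 1; 1–10: 1; 1–8: 1; 1–5: 1; 1–7: 1; 1–3: 1; 0–9: 1; 9–4: 1; 9–6: 1; 9–10: 1; 9–8: 1; 9–5: 1 … (+2 more pairs).
All other pairs contribute 0.
Summing the contributions gives betweenness(2) = 16.

16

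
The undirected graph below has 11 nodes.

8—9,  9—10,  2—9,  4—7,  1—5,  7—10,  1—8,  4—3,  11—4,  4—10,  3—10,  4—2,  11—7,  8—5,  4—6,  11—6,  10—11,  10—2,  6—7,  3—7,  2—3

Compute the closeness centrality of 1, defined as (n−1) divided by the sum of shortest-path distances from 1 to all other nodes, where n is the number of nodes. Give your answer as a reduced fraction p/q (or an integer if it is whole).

10/31

Distances from 1: 2:3, 3:4, 4:4, 5:1, 6:5, 7:4, 8:1, 9:2, 10:3, 11:4. Sum = 31.
n = 11, so closeness = 10/31.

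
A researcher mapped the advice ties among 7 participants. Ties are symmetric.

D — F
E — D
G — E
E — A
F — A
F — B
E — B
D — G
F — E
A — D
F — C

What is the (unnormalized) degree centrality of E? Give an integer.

5

E is directly tied to A, B, D, F, and G. That is 5 neighbors, so the degree of E is 5.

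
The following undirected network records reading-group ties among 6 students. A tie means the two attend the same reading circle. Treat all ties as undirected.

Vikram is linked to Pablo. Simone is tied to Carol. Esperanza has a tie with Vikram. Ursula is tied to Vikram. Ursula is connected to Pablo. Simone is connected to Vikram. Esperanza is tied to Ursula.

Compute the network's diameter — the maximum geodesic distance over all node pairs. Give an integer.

3

Eccentricity of each node (its greatest distance to any other): Carol:3, Esperanza:3, Pablo:3, Simone:2, Ursula:3, Vikram:2.
The maximum eccentricity is 3, realized for instance by the pair Esperanza–Carol via Esperanza – Vikram – Simone – Carol. So the diameter is 3.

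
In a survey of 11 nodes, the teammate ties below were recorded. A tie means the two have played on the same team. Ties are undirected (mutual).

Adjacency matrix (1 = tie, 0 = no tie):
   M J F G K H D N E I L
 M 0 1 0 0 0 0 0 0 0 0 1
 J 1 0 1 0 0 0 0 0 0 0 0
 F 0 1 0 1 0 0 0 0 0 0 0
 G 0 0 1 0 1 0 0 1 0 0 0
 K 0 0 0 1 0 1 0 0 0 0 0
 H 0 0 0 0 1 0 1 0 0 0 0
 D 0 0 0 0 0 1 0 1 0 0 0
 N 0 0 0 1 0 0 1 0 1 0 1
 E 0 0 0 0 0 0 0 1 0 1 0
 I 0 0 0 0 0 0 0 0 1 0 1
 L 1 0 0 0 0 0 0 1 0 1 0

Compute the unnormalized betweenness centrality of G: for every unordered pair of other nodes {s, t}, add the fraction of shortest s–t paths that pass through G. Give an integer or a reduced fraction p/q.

Pairs whose geodesics pass through G — M–K: 2/2; J–K: 1; J–H: 1; J–D: 1/2; J–N: 1/2; J–E: 1/3; F–K: 1; F–H: 1; F–D: 1; F–N: 1; F–E: 1; F–I: 2/3; F–L: 1/2; K–N: 1 … (+3 more pairs).
All other pairs contribute 0.
Summing the contributions gives betweenness(G) = 29/2.

29/2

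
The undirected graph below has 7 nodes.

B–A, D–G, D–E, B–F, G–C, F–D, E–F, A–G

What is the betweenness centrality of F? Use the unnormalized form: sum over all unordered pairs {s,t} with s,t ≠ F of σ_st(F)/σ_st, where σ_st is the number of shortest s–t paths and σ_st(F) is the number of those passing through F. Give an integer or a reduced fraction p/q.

5/2

Pairs whose geodesics pass through F — A–E: 1/2; D–B: 1; E–B: 1.
All other pairs contribute 0.
Summing the contributions gives betweenness(F) = 5/2.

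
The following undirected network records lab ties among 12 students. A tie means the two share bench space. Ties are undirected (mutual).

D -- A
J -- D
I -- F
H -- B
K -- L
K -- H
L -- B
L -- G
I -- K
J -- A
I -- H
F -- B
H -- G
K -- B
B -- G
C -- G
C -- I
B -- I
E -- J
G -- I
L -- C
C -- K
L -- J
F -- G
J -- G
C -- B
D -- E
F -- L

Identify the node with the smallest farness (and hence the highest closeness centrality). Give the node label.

Farness (sum of distances to all others) for each node — A:26, B:18, C:20, D:25, E:26, F:21, G:15, H:21, I:19, J:17, K:20, L:16.
The smallest farness is 15, for G, so G has the highest closeness.

G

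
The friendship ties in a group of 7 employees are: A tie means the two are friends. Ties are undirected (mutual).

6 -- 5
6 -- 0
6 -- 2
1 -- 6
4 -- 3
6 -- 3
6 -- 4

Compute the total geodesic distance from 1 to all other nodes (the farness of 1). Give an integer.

Distances from 1: 0:2, 2:2, 3:2, 4:2, 5:2, 6:1.
Sum = 2 + 2 + 2 + 2 + 2 + 1 = 11.

11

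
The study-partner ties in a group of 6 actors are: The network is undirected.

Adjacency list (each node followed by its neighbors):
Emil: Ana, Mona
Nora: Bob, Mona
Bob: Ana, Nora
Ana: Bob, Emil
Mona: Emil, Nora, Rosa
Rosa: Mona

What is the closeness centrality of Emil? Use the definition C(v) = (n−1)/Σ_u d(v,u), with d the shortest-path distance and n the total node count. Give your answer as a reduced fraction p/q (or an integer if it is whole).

Distances from Emil: Ana:1, Bob:2, Mona:1, Nora:2, Rosa:2. Sum = 8.
n = 6, so closeness = 5/8.

5/8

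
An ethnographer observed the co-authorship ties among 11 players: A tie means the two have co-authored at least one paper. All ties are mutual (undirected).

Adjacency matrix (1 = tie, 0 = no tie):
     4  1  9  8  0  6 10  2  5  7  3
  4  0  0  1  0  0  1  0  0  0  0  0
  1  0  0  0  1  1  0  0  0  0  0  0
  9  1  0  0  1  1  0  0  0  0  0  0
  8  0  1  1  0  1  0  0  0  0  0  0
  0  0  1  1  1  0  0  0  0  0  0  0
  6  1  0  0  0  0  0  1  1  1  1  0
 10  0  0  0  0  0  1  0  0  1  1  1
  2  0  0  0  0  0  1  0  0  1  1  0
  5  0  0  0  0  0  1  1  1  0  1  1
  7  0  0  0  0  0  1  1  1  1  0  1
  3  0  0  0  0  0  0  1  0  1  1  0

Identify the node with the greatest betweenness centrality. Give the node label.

6

Unnormalized betweenness of each node: 0:4, 1:0, 2:0, 3:0, 4:24, 5:17/6, 6:76/3, 7:17/6, 8:4, 9:21, 10:2.
6 has the largest value, 76/3, making it the main broker — the node through which the most shortest paths run.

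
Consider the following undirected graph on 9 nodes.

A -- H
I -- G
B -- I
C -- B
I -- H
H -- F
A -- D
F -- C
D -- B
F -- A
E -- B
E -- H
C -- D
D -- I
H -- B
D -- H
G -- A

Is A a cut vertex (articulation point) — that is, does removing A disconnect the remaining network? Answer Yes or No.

Even without A, every remaining node can still reach every other (the residual graph is connected), so A is not a cut vertex.

No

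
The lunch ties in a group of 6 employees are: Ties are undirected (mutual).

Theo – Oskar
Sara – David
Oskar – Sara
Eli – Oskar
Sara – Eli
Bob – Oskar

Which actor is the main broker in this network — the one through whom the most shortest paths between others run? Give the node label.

Oskar

Unnormalized betweenness of each node: Bob:0, David:0, Eli:0, Oskar:7, Sara:4, Theo:0.
Oskar has the largest value, 7, making it the main broker — the node through which the most shortest paths run.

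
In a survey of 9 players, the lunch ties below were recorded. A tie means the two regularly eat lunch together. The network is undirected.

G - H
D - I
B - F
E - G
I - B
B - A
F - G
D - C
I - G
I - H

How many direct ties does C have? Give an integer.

C is directly tied to D. That is 1 neighbor, so the degree of C is 1.

1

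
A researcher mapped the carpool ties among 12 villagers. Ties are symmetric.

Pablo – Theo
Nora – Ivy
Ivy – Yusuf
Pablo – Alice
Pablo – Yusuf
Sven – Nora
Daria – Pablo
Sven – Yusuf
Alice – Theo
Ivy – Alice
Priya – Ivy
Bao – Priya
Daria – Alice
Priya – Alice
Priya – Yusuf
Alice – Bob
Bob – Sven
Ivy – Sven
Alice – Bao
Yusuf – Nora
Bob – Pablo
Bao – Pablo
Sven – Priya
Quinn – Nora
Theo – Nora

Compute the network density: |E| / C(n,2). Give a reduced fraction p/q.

There are 25 edges and 12 nodes, so the maximum possible is C(12,2) = 66.
Density = 25/66.

25/66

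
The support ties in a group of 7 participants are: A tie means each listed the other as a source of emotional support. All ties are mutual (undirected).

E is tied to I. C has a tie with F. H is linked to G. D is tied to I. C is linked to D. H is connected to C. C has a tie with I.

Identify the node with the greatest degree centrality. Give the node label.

C

Degrees — C:4, D:2, E:1, F:1, G:1, H:2, I:3.
The maximum is 4, attained only by C.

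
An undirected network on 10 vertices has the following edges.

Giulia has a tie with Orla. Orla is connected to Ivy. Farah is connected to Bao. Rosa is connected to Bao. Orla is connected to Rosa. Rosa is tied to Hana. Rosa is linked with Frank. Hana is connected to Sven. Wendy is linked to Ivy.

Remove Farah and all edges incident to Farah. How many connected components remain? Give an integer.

1

Farah's neighbors (Bao) remain reachable from one another through other ties, so the rest of the network stays in one piece.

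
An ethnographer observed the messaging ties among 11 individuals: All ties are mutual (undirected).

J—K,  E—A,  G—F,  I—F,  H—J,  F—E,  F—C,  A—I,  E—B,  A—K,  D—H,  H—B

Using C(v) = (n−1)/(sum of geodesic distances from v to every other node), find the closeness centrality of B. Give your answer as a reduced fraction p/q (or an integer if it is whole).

Distances from B: A:2, C:3, D:2, E:1, F:2, G:3, H:1, I:3, J:2, K:3. Sum = 22.
n = 11, so closeness = 10/22 = 5/11.

5/11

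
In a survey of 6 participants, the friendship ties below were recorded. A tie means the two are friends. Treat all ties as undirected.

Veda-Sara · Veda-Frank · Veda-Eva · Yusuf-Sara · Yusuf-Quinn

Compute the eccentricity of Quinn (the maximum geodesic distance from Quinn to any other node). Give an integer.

Distances from Quinn: Eva:4, Frank:4, Sara:2, Veda:3, Yusuf:1.
The largest is 4 (to Eva and Frank), so the eccentricity of Quinn is 4.

4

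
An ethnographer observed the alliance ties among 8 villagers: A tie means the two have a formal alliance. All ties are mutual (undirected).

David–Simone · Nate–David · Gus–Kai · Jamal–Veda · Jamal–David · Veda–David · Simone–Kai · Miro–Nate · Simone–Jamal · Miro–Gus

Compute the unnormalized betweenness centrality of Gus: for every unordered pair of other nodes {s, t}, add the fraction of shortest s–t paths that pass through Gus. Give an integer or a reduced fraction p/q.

2

Pairs whose geodesics pass through Gus — Miro–Simone: 1/2; Miro–Kai: 1; Nate–Kai: 1/2.
All other pairs contribute 0.
Summing the contributions gives betweenness(Gus) = 2.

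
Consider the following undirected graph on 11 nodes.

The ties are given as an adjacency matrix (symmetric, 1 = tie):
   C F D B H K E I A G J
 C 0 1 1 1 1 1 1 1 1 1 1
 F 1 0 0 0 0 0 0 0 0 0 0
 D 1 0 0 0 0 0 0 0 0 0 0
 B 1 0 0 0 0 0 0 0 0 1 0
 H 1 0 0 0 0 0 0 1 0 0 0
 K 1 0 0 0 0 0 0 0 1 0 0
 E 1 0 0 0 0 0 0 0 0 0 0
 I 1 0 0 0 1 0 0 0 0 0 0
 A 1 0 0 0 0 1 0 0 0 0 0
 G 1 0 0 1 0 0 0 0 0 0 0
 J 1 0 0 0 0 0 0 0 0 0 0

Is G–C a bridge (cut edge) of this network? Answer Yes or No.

Even without that edge, G still reaches C via G – B – C, so the network stays connected. Not a bridge.

No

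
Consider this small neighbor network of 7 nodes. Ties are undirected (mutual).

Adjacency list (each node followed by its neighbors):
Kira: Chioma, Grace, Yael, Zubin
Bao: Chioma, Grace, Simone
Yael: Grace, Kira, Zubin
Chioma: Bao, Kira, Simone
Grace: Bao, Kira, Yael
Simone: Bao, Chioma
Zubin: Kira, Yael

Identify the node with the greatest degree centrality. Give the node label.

Kira

Degrees — Bao:3, Chioma:3, Grace:3, Kira:4, Simone:2, Yael:3, Zubin:2.
The maximum is 4, attained only by Kira.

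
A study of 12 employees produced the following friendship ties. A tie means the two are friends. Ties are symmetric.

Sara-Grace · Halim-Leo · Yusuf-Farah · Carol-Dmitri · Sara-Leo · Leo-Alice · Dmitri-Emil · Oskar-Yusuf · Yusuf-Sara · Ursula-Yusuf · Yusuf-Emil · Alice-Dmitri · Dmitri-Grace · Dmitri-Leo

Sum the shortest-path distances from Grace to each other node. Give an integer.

24

Distances from Grace: Alice:2, Carol:2, Dmitri:1, Emil:2, Farah:3, Halim:3, Leo:2, Oskar:3, Sara:1, Ursula:3, Yusuf:2.
Sum = 2 + 2 + 1 + 2 + 3 + 3 + 2 + 3 + 1 + 3 + 2 = 24.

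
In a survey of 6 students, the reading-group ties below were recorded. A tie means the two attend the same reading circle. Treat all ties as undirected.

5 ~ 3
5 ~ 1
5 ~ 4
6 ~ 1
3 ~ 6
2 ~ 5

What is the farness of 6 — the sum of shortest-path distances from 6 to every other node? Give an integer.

Distances from 6: 1:1, 2:3, 3:1, 4:3, 5:2.
Sum = 1 + 3 + 1 + 3 + 2 = 10.

10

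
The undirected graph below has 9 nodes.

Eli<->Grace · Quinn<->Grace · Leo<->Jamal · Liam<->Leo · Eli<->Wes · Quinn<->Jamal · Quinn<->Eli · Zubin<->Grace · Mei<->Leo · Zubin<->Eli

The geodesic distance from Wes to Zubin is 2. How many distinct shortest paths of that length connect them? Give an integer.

The shortest distance is 2, and the only length-2 path is Wes–Eli–Zubin. So there is exactly 1 shortest path.

1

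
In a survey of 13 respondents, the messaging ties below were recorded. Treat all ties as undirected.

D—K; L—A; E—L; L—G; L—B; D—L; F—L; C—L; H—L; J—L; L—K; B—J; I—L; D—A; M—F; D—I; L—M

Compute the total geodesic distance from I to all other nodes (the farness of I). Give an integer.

22

Distances from I: A:2, B:2, C:2, D:1, E:2, F:2, G:2, H:2, J:2, K:2, L:1, M:2.
Sum = 2 + 2 + 2 + 1 + 2 + 2 + 2 + 2 + 2 + 2 + 1 + 2 = 22.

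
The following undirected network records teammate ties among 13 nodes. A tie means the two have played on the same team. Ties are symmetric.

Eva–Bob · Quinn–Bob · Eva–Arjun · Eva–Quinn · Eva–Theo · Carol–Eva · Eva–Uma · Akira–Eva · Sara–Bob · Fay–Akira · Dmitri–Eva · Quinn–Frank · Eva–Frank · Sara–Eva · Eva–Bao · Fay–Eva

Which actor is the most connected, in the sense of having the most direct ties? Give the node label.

Degrees — Akira:2, Arjun:1, Bao:1, Bob:3, Carol:1, Dmitri:1, Eva:12, Fay:2, Frank:2, Quinn:3, Sara:2, Theo:1, Uma:1.
The maximum is 12, attained only by Eva.

Eva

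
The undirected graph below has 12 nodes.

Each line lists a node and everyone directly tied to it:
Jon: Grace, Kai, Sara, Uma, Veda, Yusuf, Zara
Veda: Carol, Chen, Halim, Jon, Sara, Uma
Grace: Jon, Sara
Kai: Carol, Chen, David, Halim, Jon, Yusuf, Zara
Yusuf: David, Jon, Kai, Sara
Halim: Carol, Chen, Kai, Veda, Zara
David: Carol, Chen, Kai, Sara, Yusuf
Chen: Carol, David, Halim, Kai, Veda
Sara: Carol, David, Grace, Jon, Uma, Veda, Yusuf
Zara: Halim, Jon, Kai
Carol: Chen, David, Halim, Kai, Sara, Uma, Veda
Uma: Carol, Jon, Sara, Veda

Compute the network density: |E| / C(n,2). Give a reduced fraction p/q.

There are 31 edges and 12 nodes, so the maximum possible is C(12,2) = 66.
Density = 31/66.

31/66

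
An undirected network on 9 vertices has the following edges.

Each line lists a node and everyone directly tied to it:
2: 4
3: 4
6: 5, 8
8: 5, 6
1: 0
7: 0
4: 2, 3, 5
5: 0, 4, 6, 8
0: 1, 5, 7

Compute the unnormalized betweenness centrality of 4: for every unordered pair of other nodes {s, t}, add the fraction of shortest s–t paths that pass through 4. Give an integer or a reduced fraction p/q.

Pairs whose geodesics pass through 4 — 1–2: 1; 1–3: 1; 2–0: 1; 2–3: 1; 2–7: 1; 2–5: 1; 2–6: 1; 2–8: 1; 0–3: 1; 3–7: 1; 3–5: 1; 3–6: 1; 3–8: 1.
All other pairs contribute 0.
Summing the contributions gives betweenness(4) = 13.

13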